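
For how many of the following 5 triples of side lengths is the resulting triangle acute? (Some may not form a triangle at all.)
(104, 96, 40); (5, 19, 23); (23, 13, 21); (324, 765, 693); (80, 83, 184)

1

(104,96,40): 40²+96² = 10816 = 104² → right
(5,19,23): 5²+19² = 386 < 529 = 23² → obtuse
(23,13,21): 13²+21² = 610 > 529 = 23² → acute
(324,765,693): 324²+693² = 585225 = 765² → right
(80,83,184): 80+83 ≤ 184, not a triangle
1 of the 5 is acute.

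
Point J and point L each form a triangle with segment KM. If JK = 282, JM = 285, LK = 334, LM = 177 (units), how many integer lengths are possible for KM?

353

From triangle JKM: 3 < KM < 567.
From triangle LKM: 157 < KM < 511.
Intersection: 157 < KM < 511, so integers 158 through 510: 353 values.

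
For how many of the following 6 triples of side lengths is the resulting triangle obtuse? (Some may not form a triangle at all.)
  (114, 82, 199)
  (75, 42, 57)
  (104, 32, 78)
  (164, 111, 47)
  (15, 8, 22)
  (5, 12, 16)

4

(114,82,199): 82+114 ≤ 199, not a triangle
(75,42,57): 42²+57² = 5013 < 5625 = 75² → obtuse
(104,32,78): 32²+78² = 7108 < 10816 = 104² → obtuse
(164,111,47): 47+111 ≤ 164, not a triangle
(15,8,22): 8²+15² = 289 < 484 = 22² → obtuse
(5,12,16): 5²+12² = 169 < 256 = 16² → obtuse
4 of the 6 are obtuse.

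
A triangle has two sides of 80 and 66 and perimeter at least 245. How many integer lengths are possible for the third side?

47

Triangle inequality: 14 < x < 146. Perimeter ≥ 245 gives x ≥ 245 − 80 − 66 = 99.
So 99 ≤ x < 146; integers 99 through 145: 47 values.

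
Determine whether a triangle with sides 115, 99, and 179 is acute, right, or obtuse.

Compare the square of the longest side to the sum of squares of the other two: 99² + 115² = 23026 < 32041 = 179².

obtuse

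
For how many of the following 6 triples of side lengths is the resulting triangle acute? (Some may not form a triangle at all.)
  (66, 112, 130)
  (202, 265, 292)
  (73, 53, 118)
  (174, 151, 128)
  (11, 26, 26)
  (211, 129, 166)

(66,112,130): 66²+112² = 16900 = 130² → right
(202,265,292): 202²+265² = 111029 > 85264 = 292² → acute
(73,53,118): 53²+73² = 8138 < 13924 = 118² → obtuse
(174,151,128): 128²+151² = 39185 > 30276 = 174² → acute
(11,26,26): 11²+26² = 797 > 676 = 26² → acute
(211,129,166): 129²+166² = 44197 < 44521 = 211² → obtuse
3 of the 6 are acute.

3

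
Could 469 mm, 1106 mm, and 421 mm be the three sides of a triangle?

The longest side is 1106, but the other two sum to only 890.
890 < 1106, so the triangle inequality fails.

No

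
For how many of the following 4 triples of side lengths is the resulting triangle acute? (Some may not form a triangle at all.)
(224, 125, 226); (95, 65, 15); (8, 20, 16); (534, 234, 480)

(224,125,226): 125²+224² = 65801 > 51076 = 226² → acute
(95,65,15): 15+65 ≤ 95, not a triangle
(8,20,16): 8²+16² = 320 < 400 = 20² → obtuse
(534,234,480): 234²+480² = 285156 = 534² → right
1 of the 4 is acute.

1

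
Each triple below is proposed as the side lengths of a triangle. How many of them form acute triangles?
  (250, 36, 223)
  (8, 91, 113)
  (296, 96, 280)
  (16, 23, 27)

1

(250,36,223): 36²+223² = 51025 < 62500 = 250² → obtuse
(8,91,113): 8+91 ≤ 113, not a triangle
(296,96,280): 96²+280² = 87616 = 296² → right
(16,23,27): 16²+23² = 785 > 729 = 27² → acute
1 of the 4 is acute.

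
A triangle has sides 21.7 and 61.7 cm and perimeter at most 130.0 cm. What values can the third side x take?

40.0 < x ≤ 46.6 cm

Triangle inequality alone gives 40.0 < x < 83.4.
The perimeter condition gives x ≤ 130.0 − 21.7 − 61.7 = 46.6.
Intersecting the two: 40.0 < x ≤ 46.6.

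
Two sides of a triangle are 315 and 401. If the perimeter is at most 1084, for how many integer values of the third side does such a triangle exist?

Triangle inequality: 86 < x < 716. Perimeter ≤ 1084 gives x ≤ 1084 − 315 − 401 = 368.
So 86 < x ≤ 368; integers 87 through 368: 282 values.

282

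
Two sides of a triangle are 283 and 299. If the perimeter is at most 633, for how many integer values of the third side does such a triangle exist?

Triangle inequality: 16 < x < 582. Perimeter ≤ 633 gives x ≤ 633 − 283 − 299 = 51.
So 16 < x ≤ 51; integers 17 through 51: 35 values.

35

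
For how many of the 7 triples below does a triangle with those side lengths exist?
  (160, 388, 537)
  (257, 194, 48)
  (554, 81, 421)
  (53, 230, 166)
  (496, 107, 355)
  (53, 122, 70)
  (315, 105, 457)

2

(160,388,537): 160+388 > 537 → valid
(48,194,257): 48+194 ≤ 257 → not valid
(81,421,554): 81+421 ≤ 554 → not valid
(53,166,230): 53+166 ≤ 230 → not valid
(107,355,496): 107+355 ≤ 496 → not valid
(53,70,122): 53+70 > 122 → valid
(105,315,457): 105+315 ≤ 457 → not valid
2 of the 7 triples form a triangle.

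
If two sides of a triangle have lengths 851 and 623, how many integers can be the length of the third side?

1245

The third side lies in the open interval (228, 1474).
Integers from 229 to 1473 inclusive: 1473 − 229 + 1 = 1245.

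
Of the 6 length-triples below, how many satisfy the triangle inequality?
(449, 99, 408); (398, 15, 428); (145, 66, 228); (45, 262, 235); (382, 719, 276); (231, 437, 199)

(99,408,449): 99+408 > 449 → valid
(15,398,428): 15+398 ≤ 428 → not valid
(66,145,228): 66+145 ≤ 228 → not valid
(45,235,262): 45+235 > 262 → valid
(276,382,719): 276+382 ≤ 719 → not valid
(199,231,437): 199+231 ≤ 437 → not valid
2 of the 6 triples form a triangle.

2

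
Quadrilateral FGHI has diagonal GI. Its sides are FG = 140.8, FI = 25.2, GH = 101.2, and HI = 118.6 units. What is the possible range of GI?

115.6 < GI < 166.0

From triangle FGI: |140.8 − 25.2| < GI < 140.8 + 25.2, i.e. 115.6 < GI < 166.0.
From triangle HGI: 17.4 < GI < 219.8.
Both must hold, so GI lies in the intersection.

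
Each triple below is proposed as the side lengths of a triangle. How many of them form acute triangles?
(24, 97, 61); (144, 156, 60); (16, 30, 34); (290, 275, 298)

1

(24,97,61): 24+61 ≤ 97, not a triangle
(144,156,60): 60²+144² = 24336 = 156² → right
(16,30,34): 16²+30² = 1156 = 34² → right
(290,275,298): 275²+290² = 159725 > 88804 = 298² → acute
1 of the 4 is acute.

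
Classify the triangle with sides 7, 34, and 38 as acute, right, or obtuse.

Compare the square of the longest side to the sum of squares of the other two: 7² + 34² = 1205 < 1444 = 38².

obtuse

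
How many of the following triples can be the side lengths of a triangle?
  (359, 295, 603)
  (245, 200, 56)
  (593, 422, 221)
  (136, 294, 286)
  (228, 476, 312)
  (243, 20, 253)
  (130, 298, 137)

6

(295,359,603): 295+359 > 603 → valid
(56,200,245): 56+200 > 245 → valid
(221,422,593): 221+422 > 593 → valid
(136,286,294): 136+286 > 294 → valid
(228,312,476): 228+312 > 476 → valid
(20,243,253): 20+243 > 253 → valid
(130,137,298): 130+137 ≤ 298 → not valid
6 of the 7 triples form a triangle.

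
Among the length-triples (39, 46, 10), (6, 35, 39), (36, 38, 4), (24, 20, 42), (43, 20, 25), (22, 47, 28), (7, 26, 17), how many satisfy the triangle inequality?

(10,39,46): 10+39 > 46 → valid
(6,35,39): 6+35 > 39 → valid
(4,36,38): 4+36 > 38 → valid
(20,24,42): 20+24 > 42 → valid
(20,25,43): 20+25 > 43 → valid
(22,28,47): 22+28 > 47 → valid
(7,17,26): 7+17 ≤ 26 → not valid
6 of the 7 triples form a triangle.

6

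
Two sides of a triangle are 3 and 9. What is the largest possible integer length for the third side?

The third side must be strictly less than 3 + 9 = 12.
The largest integer below 12 is 11.

11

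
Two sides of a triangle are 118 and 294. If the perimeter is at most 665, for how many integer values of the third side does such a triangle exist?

Triangle inequality: 176 < x < 412. Perimeter ≤ 665 gives x ≤ 665 − 118 − 294 = 253.
So 176 < x ≤ 253; integers 177 through 253: 77 values.

77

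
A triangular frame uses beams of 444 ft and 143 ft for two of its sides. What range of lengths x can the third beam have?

301 < x < 587 (ft)

By the triangle inequality, x must be less than 444 + 143 = 587 and greater than |444 − 143| = 301.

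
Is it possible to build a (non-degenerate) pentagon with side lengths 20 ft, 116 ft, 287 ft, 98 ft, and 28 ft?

For a pentagon, each side must be shorter than the sum of the others.
Here the longest side is 287, but the remaining 4 sides sum to only 262.

No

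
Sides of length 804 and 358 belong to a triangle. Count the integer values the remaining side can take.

715

The third side lies in the open interval (446, 1162).
Integers from 447 to 1161 inclusive: 1161 − 447 + 1 = 715.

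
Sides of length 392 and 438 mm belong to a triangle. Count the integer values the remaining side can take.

The third side lies in the open interval (46, 830).
Integers from 47 to 829 inclusive: 829 − 47 + 1 = 783.

783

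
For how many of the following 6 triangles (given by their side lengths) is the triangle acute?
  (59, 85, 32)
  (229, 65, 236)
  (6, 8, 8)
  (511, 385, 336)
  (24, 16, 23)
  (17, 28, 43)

(59,85,32): 32²+59² = 4505 < 7225 = 85² → obtuse
(229,65,236): 65²+229² = 56666 > 55696 = 236² → acute
(6,8,8): 6²+8² = 100 > 64 = 8² → acute
(511,385,336): 336²+385² = 261121 = 511² → right
(24,16,23): 16²+23² = 785 > 576 = 24² → acute
(17,28,43): 17²+28² = 1073 < 1849 = 43² → obtuse
3 of the 6 are acute.

3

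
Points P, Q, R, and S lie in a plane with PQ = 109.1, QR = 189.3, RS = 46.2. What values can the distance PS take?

34.0 ≤ PS ≤ 344.6

The maximum is all hops collinear in one direction: 109.1 + 189.3 + 46.2 = 344.6.
The longest hop is 189.3; the others sum to 155.3. Folding the others back against it leaves at least 189.3 − 155.3 = 34.0.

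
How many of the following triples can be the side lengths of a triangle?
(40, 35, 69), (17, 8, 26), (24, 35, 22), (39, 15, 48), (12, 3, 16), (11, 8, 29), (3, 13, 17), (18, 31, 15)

4

(35,40,69): 35+40 > 69 → valid
(8,17,26): 8+17 ≤ 26 → not valid
(22,24,35): 22+24 > 35 → valid
(15,39,48): 15+39 > 48 → valid
(3,12,16): 3+12 ≤ 16 → not valid
(8,11,29): 8+11 ≤ 29 → not valid
(3,13,17): 3+13 ≤ 17 → not valid
(15,18,31): 15+18 > 31 → valid
4 of the 8 triples form a triangle.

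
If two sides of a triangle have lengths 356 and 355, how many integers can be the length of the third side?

709

The third side lies in the open interval (1, 711).
Integers from 2 to 710 inclusive: 710 − 2 + 1 = 709.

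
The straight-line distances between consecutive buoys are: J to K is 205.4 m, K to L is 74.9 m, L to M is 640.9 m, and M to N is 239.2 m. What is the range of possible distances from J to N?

121.4 ≤ JN ≤ 1160.4 m

The maximum is all hops collinear in one direction: 205.4 + 74.9 + 640.9 + 239.2 = 1160.4.
The longest hop is 640.9; the others sum to 519.5. Folding the others back against it leaves at least 640.9 − 519.5 = 121.4.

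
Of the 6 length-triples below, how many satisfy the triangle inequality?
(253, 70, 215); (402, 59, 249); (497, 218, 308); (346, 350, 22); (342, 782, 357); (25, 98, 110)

4

(70,215,253): 70+215 > 253 → valid
(59,249,402): 59+249 ≤ 402 → not valid
(218,308,497): 218+308 > 497 → valid
(22,346,350): 22+346 > 350 → valid
(342,357,782): 342+357 ≤ 782 → not valid
(25,98,110): 25+98 > 110 → valid
4 of the 6 triples form a triangle.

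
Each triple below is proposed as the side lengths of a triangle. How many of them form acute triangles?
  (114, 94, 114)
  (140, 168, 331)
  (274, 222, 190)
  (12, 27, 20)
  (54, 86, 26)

2

(114,94,114): 94²+114² = 21832 > 12996 = 114² → acute
(140,168,331): 140+168 ≤ 331, not a triangle
(274,222,190): 190²+222² = 85384 > 75076 = 274² → acute
(12,27,20): 12²+20² = 544 < 729 = 27² → obtuse
(54,86,26): 26+54 ≤ 86, not a triangle
2 of the 5 are acute.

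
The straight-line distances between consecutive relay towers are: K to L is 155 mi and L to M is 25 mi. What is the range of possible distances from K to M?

By the triangle inequality, |155 − 25| ≤ KM ≤ 155 + 25.

130 ≤ KM ≤ 180 mi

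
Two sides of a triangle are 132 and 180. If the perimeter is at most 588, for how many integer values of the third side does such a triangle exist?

Triangle inequality: 48 < x < 312. Perimeter ≤ 588 gives x ≤ 588 − 132 − 180 = 276.
So 48 < x ≤ 276; integers 49 through 276: 228 values.

228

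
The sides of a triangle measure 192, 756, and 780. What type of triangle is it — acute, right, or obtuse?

right

Compare the square of the longest side to the sum of squares of the other two: 192² + 756² = 608400 = 780².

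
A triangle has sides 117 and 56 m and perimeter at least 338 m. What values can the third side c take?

Triangle inequality alone gives 61 < c < 173.
The perimeter condition gives c ≥ 338 − 117 − 56 = 165.
Intersecting the two: 165 ≤ c < 173.

165 ≤ c < 173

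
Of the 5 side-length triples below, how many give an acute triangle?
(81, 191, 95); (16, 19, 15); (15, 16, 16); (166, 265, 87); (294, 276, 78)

2

(81,191,95): 81+95 ≤ 191, not a triangle
(16,19,15): 15²+16² = 481 > 361 = 19² → acute
(15,16,16): 15²+16² = 481 > 256 = 16² → acute
(166,265,87): 87+166 ≤ 265, not a triangle
(294,276,78): 78²+276² = 82260 < 86436 = 294² → obtuse
2 of the 5 are acute.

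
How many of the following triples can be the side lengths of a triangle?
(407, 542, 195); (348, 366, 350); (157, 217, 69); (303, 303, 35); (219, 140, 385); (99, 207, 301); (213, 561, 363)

(195,407,542): 195+407 > 542 → valid
(348,350,366): 348+350 > 366 → valid
(69,157,217): 69+157 > 217 → valid
(35,303,303): 35+303 > 303 → valid
(140,219,385): 140+219 ≤ 385 → not valid
(99,207,301): 99+207 > 301 → valid
(213,363,561): 213+363 > 561 → valid
6 of the 7 triples form a triangle.

6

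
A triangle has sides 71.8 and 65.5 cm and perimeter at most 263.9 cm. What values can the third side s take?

6.3 < s ≤ 126.6 cm

Triangle inequality alone gives 6.3 < s < 137.3.
The perimeter condition gives s ≤ 263.9 − 71.8 − 65.5 = 126.6.
Intersecting the two: 6.3 < s ≤ 126.6.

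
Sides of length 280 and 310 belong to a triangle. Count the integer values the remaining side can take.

The third side lies in the open interval (30, 590).
Integers from 31 to 589 inclusive: 589 − 31 + 1 = 559.

559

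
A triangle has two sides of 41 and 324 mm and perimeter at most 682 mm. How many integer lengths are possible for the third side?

34

Triangle inequality: 283 < x < 365. Perimeter ≤ 682 gives x ≤ 682 − 41 − 324 = 317.
So 283 < x ≤ 317; integers 284 through 317: 34 values.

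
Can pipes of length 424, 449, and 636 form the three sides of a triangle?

Yes

The longest side is 636, and the other two sum to 873.
Since 873 > 636, the triangle inequality holds.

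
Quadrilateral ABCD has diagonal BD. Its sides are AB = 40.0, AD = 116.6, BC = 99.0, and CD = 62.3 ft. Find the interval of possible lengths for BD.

76.6 < BD < 156.6

From triangle ABD: |40.0 − 116.6| < BD < 40.0 + 116.6, i.e. 76.6 < BD < 156.6.
From triangle CBD: 36.7 < BD < 161.3.
Both must hold, so BD lies in the intersection.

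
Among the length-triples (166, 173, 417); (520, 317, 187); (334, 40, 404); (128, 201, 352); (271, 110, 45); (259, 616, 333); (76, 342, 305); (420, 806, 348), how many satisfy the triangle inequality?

1

(166,173,417): 166+173 ≤ 417 → not valid
(187,317,520): 187+317 ≤ 520 → not valid
(40,334,404): 40+334 ≤ 404 → not valid
(128,201,352): 128+201 ≤ 352 → not valid
(45,110,271): 45+110 ≤ 271 → not valid
(259,333,616): 259+333 ≤ 616 → not valid
(76,305,342): 76+305 > 342 → valid
(348,420,806): 348+420 ≤ 806 → not valid
1 of the 8 triples forms a triangle.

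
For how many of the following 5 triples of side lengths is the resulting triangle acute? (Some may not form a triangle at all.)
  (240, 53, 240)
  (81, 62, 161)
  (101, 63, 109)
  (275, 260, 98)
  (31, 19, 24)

(240,53,240): 53²+240² = 60409 > 57600 = 240² → acute
(81,62,161): 62+81 ≤ 161, not a triangle
(101,63,109): 63²+101² = 14170 > 11881 = 109² → acute
(275,260,98): 98²+260² = 77204 > 75625 = 275² → acute
(31,19,24): 19²+24² = 937 < 961 = 31² → obtuse
3 of the 5 are acute.

3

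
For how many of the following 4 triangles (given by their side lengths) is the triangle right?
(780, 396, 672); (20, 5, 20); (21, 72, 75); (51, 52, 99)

(780,396,672): 396²+672² = 608400 = 780² → right
(20,5,20): 5²+20² = 425 > 400 = 20² → acute
(21,72,75): 21²+72² = 5625 = 75² → right
(51,52,99): 51²+52² = 5305 < 9801 = 99² → obtuse
2 of the 4 are right.

2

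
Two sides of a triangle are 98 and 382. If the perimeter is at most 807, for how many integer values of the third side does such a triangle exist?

43

Triangle inequality: 284 < x < 480. Perimeter ≤ 807 gives x ≤ 807 − 98 − 382 = 327.
So 284 < x ≤ 327; integers 285 through 327: 43 values.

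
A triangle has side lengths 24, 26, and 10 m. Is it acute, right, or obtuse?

right

Compare the square of the longest side to the sum of squares of the other two: 10² + 24² = 676 = 26².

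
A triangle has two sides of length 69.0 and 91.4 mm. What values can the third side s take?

By the triangle inequality, s must be less than 69.0 + 91.4 = 160.4 and greater than |69.0 − 91.4| = 22.4.

22.4 < s < 160.4 (mm)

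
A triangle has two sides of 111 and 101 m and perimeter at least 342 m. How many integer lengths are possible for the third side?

Triangle inequality: 10 < x < 212. Perimeter ≥ 342 gives x ≥ 342 − 111 − 101 = 130.
So 130 ≤ x < 212; integers 130 through 211: 82 values.

82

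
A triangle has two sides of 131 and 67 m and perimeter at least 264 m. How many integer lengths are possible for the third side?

Triangle inequality: 64 < x < 198. Perimeter ≥ 264 gives x ≥ 264 − 131 − 67 = 66.
So 66 ≤ x < 198; integers 66 through 197: 132 values.

132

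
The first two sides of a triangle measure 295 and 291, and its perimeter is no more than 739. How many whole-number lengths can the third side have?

Triangle inequality: 4 < x < 586. Perimeter ≤ 739 gives x ≤ 739 − 295 − 291 = 153.
So 4 < x ≤ 153; integers 5 through 153: 149 values.

149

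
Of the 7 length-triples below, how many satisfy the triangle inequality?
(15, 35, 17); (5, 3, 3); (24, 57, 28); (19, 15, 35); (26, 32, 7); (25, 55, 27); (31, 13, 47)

2

(15,17,35): 15+17 ≤ 35 → not valid
(3,3,5): 3+3 > 5 → valid
(24,28,57): 24+28 ≤ 57 → not valid
(15,19,35): 15+19 ≤ 35 → not valid
(7,26,32): 7+26 > 32 → valid
(25,27,55): 25+27 ≤ 55 → not valid
(13,31,47): 13+31 ≤ 47 → not valid
2 of the 7 triples form a triangle.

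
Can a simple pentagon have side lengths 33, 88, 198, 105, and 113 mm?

Yes

A pentagon exists iff every side is shorter than the sum of the others — equivalently, the longest side is less than the sum of the rest.
Longest side 198 < 339 (sum of the remaining 4), so yes.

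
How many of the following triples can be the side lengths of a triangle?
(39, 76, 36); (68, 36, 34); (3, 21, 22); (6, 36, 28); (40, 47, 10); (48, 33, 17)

(36,39,76): 36+39 ≤ 76 → not valid
(34,36,68): 34+36 > 68 → valid
(3,21,22): 3+21 > 22 → valid
(6,28,36): 6+28 ≤ 36 → not valid
(10,40,47): 10+40 > 47 → valid
(17,33,48): 17+33 > 48 → valid
4 of the 6 triples form a triangle.

4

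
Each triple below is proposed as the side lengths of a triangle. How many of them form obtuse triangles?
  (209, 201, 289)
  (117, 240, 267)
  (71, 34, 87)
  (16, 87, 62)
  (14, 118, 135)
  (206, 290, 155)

2

(209,201,289): 201²+209² = 84082 > 83521 = 289² → acute
(117,240,267): 117²+240² = 71289 = 267² → right
(71,34,87): 34²+71² = 6197 < 7569 = 87² → obtuse
(16,87,62): 16+62 ≤ 87, not a triangle
(14,118,135): 14+118 ≤ 135, not a triangle
(206,290,155): 155²+206² = 66461 < 84100 = 290² → obtuse
2 of the 6 are obtuse.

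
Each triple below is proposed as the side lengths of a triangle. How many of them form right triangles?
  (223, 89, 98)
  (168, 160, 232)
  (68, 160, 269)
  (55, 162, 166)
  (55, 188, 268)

1

(223,89,98): 89+98 ≤ 223, not a triangle
(168,160,232): 160²+168² = 53824 = 232² → right
(68,160,269): 68+160 ≤ 269, not a triangle
(55,162,166): 55²+162² = 29269 > 27556 = 166² → acute
(55,188,268): 55+188 ≤ 268, not a triangle
1 of the 5 is right.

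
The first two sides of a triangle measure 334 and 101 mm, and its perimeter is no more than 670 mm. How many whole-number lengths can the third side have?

2

Triangle inequality: 233 < x < 435. Perimeter ≤ 670 gives x ≤ 670 − 334 − 101 = 235.
So 233 < x ≤ 235; integers 234 through 235: 2 values.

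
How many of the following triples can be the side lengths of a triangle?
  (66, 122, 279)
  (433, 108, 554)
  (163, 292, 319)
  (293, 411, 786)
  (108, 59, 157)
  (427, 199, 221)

2

(66,122,279): 66+122 ≤ 279 → not valid
(108,433,554): 108+433 ≤ 554 → not valid
(163,292,319): 163+292 > 319 → valid
(293,411,786): 293+411 ≤ 786 → not valid
(59,108,157): 59+108 > 157 → valid
(199,221,427): 199+221 ≤ 427 → not valid
2 of the 6 triples form a triangle.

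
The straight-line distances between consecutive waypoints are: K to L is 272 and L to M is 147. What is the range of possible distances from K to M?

125 ≤ KM ≤ 419

By the triangle inequality, |272 − 147| ≤ KM ≤ 272 + 147.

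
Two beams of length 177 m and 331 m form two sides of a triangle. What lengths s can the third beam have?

154 < s < 508

By the triangle inequality, s must be less than 177 + 331 = 508 and greater than |177 − 331| = 154.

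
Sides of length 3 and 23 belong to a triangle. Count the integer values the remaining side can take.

5

The third side lies in the open interval (20, 26).
Integers from 21 to 25 inclusive: 25 − 21 + 1 = 5.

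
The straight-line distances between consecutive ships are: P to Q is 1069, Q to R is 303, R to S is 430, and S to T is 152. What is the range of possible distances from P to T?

The maximum is all hops collinear in one direction: 1069 + 303 + 430 + 152 = 1954.
The longest hop is 1069; the others sum to 885. Folding the others back against it leaves at least 1069 − 885 = 184.

184 ≤ PT ≤ 1954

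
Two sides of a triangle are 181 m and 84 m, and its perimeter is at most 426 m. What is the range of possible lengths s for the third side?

97 < s ≤ 161 m

Triangle inequality alone gives 97 < s < 265.
The perimeter condition gives s ≤ 426 − 181 − 84 = 161.
Intersecting the two: 97 < s ≤ 161.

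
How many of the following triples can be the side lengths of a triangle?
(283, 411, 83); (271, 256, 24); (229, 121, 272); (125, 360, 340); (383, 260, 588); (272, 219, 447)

5

(83,283,411): 83+283 ≤ 411 → not valid
(24,256,271): 24+256 > 271 → valid
(121,229,272): 121+229 > 272 → valid
(125,340,360): 125+340 > 360 → valid
(260,383,588): 260+383 > 588 → valid
(219,272,447): 219+272 > 447 → valid
5 of the 6 triples form a triangle.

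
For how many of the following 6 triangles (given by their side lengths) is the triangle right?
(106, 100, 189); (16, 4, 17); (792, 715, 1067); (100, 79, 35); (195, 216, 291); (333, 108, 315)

(106,100,189): 100²+106² = 21236 < 35721 = 189² → obtuse
(16,4,17): 4²+16² = 272 < 289 = 17² → obtuse
(792,715,1067): 715²+792² = 1138489 = 1067² → right
(100,79,35): 35²+79² = 7466 < 10000 = 100² → obtuse
(195,216,291): 195²+216² = 84681 = 291² → right
(333,108,315): 108²+315² = 110889 = 333² → right
3 of the 6 are right.

3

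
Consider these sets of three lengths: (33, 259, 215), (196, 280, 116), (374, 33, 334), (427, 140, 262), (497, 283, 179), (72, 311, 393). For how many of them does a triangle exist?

1

(33,215,259): 33+215 ≤ 259 → not valid
(116,196,280): 116+196 > 280 → valid
(33,334,374): 33+334 ≤ 374 → not valid
(140,262,427): 140+262 ≤ 427 → not valid
(179,283,497): 179+283 ≤ 497 → not valid
(72,311,393): 72+311 ≤ 393 → not valid
1 of the 6 triples forms a triangle.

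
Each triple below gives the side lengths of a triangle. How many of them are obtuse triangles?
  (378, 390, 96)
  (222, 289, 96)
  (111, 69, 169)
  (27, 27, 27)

2

(378,390,96): 96²+378² = 152100 = 390² → right
(222,289,96): 96²+222² = 58500 < 83521 = 289² → obtuse
(111,69,169): 69²+111² = 17082 < 28561 = 169² → obtuse
(27,27,27): 27²+27² = 1458 > 729 = 27² → acute
2 of the 4 are obtuse.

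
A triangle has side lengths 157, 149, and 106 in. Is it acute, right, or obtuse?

acute

Compare the square of the longest side to the sum of squares of the other two: 106² + 149² = 33437 > 24649 = 157².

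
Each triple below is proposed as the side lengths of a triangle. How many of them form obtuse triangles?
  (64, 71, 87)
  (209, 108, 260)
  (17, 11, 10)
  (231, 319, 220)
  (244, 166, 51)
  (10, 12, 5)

(64,71,87): 64²+71² = 9137 > 7569 = 87² → acute
(209,108,260): 108²+209² = 55345 < 67600 = 260² → obtuse
(17,11,10): 10²+11² = 221 < 289 = 17² → obtuse
(231,319,220): 220²+231² = 101761 = 319² → right
(244,166,51): 51+166 ≤ 244, not a triangle
(10,12,5): 5²+10² = 125 < 144 = 12² → obtuse
3 of the 6 are obtuse.

3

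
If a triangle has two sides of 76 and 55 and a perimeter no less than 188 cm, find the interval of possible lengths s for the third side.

Triangle inequality alone gives 21 < s < 131.
The perimeter condition gives s ≥ 188 − 76 − 55 = 57.
Intersecting the two: 57 ≤ s < 131.

57 ≤ s < 131 cm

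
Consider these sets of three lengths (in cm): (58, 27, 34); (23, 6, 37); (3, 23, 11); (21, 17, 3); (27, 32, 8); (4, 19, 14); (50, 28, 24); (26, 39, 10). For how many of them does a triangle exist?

(27,34,58): 27+34 > 58 → valid
(6,23,37): 6+23 ≤ 37 → not valid
(3,11,23): 3+11 ≤ 23 → not valid
(3,17,21): 3+17 ≤ 21 → not valid
(8,27,32): 8+27 > 32 → valid
(4,14,19): 4+14 ≤ 19 → not valid
(24,28,50): 24+28 > 50 → valid
(10,26,39): 10+26 ≤ 39 → not valid
3 of the 8 triples form a triangle.

3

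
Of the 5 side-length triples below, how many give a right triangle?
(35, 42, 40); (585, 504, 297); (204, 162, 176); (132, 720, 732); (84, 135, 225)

2

(35,42,40): 35²+40² = 2825 > 1764 = 42² → acute
(585,504,297): 297²+504² = 342225 = 585² → right
(204,162,176): 162²+176² = 57220 > 41616 = 204² → acute
(132,720,732): 132²+720² = 535824 = 732² → right
(84,135,225): 84+135 ≤ 225, not a triangle
2 of the 5 are right.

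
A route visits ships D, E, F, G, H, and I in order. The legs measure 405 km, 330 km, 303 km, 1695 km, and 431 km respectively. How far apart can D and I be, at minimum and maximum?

The maximum is all hops collinear in one direction: 405 + 330 + 303 + 1695 + 431 = 3164.
The longest hop is 1695; the others sum to 1469. Folding the others back against it leaves at least 1695 − 1469 = 226.

226 ≤ DI ≤ 3164 km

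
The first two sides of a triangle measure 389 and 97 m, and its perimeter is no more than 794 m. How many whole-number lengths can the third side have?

16

Triangle inequality: 292 < x < 486. Perimeter ≤ 794 gives x ≤ 794 − 389 − 97 = 308.
So 292 < x ≤ 308; integers 293 through 308: 16 values.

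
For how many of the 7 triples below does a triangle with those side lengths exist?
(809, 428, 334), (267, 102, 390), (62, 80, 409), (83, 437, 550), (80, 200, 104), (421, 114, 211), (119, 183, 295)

(334,428,809): 334+428 ≤ 809 → not valid
(102,267,390): 102+267 ≤ 390 → not valid
(62,80,409): 62+80 ≤ 409 → not valid
(83,437,550): 83+437 ≤ 550 → not valid
(80,104,200): 80+104 ≤ 200 → not valid
(114,211,421): 114+211 ≤ 421 → not valid
(119,183,295): 119+183 > 295 → valid
1 of the 7 triples forms a triangle.

1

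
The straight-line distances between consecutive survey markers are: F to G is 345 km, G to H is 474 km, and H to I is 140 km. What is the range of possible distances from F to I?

The maximum is all hops collinear in one direction: 345 + 474 + 140 = 959.
The longest hop is 474; the others sum to 485. Since 474 ≤ 485, the path can fold back on itself completely, so the minimum distance is 0.

0 ≤ FI ≤ 959 km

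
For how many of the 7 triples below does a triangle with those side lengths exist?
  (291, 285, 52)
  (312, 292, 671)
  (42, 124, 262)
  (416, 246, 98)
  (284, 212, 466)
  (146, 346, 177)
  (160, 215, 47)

2

(52,285,291): 52+285 > 291 → valid
(292,312,671): 292+312 ≤ 671 → not valid
(42,124,262): 42+124 ≤ 262 → not valid
(98,246,416): 98+246 ≤ 416 → not valid
(212,284,466): 212+284 > 466 → valid
(146,177,346): 146+177 ≤ 346 → not valid
(47,160,215): 47+160 ≤ 215 → not valid
2 of the 7 triples form a triangle.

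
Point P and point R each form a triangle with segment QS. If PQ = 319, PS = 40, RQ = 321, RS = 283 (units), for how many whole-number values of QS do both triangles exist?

79

From triangle PQS: 279 < QS < 359.
From triangle RQS: 38 < QS < 604.
Intersection: 279 < QS < 359, so integers 280 through 358: 79 values.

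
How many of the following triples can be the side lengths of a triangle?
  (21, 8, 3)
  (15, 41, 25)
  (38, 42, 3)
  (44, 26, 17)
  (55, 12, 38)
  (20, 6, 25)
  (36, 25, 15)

(3,8,21): 3+8 ≤ 21 → not valid
(15,25,41): 15+25 ≤ 41 → not valid
(3,38,42): 3+38 ≤ 42 → not valid
(17,26,44): 17+26 ≤ 44 → not valid
(12,38,55): 12+38 ≤ 55 → not valid
(6,20,25): 6+20 > 25 → valid
(15,25,36): 15+25 > 36 → valid
2 of the 7 triples form a triangle.

2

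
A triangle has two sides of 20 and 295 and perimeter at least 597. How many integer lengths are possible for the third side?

Triangle inequality: 275 < x < 315. Perimeter ≥ 597 gives x ≥ 597 − 20 − 295 = 282.
So 282 ≤ x < 315; integers 282 through 314: 33 values.

33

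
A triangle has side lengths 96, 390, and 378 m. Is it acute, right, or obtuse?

Compare the square of the longest side to the sum of squares of the other two: 96² + 378² = 152100 = 390².

right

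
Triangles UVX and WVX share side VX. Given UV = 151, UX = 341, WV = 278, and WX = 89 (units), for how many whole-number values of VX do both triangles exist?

From triangle UVX: 190 < VX < 492.
From triangle WVX: 189 < VX < 367.
Intersection: 190 < VX < 367, so integers 191 through 366: 176 values.

176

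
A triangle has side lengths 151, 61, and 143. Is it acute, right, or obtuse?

acute

Compare the square of the longest side to the sum of squares of the other two: 61² + 143² = 24170 > 22801 = 151².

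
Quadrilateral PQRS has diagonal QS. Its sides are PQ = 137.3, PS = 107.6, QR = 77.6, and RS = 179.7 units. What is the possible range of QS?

102.1 < QS < 244.9

From triangle PQS: |137.3 − 107.6| < QS < 137.3 + 107.6, i.e. 29.7 < QS < 244.9.
From triangle RQS: 102.1 < QS < 257.3.
Both must hold, so QS lies in the intersection.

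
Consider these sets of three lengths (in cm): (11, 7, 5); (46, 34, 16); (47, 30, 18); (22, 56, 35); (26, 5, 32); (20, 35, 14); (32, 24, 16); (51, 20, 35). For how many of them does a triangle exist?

(5,7,11): 5+7 > 11 → valid
(16,34,46): 16+34 > 46 → valid
(18,30,47): 18+30 > 47 → valid
(22,35,56): 22+35 > 56 → valid
(5,26,32): 5+26 ≤ 32 → not valid
(14,20,35): 14+20 ≤ 35 → not valid
(16,24,32): 16+24 > 32 → valid
(20,35,51): 20+35 > 51 → valid
6 of the 8 triples form a triangle.

6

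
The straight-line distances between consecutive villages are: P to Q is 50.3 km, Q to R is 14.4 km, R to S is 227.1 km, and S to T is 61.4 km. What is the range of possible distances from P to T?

101.0 ≤ PT ≤ 353.2 km

The maximum is all hops collinear in one direction: 50.3 + 14.4 + 227.1 + 61.4 = 353.2.
The longest hop is 227.1; the others sum to 126.1. Folding the others back against it leaves at least 227.1 − 126.1 = 101.0.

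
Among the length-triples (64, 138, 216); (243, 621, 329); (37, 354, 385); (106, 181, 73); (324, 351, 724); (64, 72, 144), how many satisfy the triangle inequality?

(64,138,216): 64+138 ≤ 216 → not valid
(243,329,621): 243+329 ≤ 621 → not valid
(37,354,385): 37+354 > 385 → valid
(73,106,181): 73+106 ≤ 181 → not valid
(324,351,724): 324+351 ≤ 724 → not valid
(64,72,144): 64+72 ≤ 144 → not valid
1 of the 6 triples forms a triangle.

1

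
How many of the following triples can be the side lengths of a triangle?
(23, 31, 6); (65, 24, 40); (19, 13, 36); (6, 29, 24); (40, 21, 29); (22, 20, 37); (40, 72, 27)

3

(6,23,31): 6+23 ≤ 31 → not valid
(24,40,65): 24+40 ≤ 65 → not valid
(13,19,36): 13+19 ≤ 36 → not valid
(6,24,29): 6+24 > 29 → valid
(21,29,40): 21+29 > 40 → valid
(20,22,37): 20+22 > 37 → valid
(27,40,72): 27+40 ≤ 72 → not valid
3 of the 7 triples form a triangle.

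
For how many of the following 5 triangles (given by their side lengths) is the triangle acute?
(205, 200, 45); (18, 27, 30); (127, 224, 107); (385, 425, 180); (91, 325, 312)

1

(205,200,45): 45²+200² = 42025 = 205² → right
(18,27,30): 18²+27² = 1053 > 900 = 30² → acute
(127,224,107): 107²+127² = 27578 < 50176 = 224² → obtuse
(385,425,180): 180²+385² = 180625 = 425² → right
(91,325,312): 91²+312² = 105625 = 325² → right
1 of the 5 is acute.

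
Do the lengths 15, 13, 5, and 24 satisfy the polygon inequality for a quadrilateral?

A quadrilateral exists iff every side is shorter than the sum of the others — equivalently, the longest side is less than the sum of the rest.
Longest side 24 < 33 (sum of the remaining 3), so yes.

Yes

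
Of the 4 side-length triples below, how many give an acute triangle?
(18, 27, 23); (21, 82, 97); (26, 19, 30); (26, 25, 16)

3

(18,27,23): 18²+23² = 853 > 729 = 27² → acute
(21,82,97): 21²+82² = 7165 < 9409 = 97² → obtuse
(26,19,30): 19²+26² = 1037 > 900 = 30² → acute
(26,25,16): 16²+25² = 881 > 676 = 26² → acute
3 of the 4 are acute.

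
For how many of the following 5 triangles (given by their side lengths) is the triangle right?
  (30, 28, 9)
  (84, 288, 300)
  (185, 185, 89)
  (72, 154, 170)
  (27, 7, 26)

2

(30,28,9): 9²+28² = 865 < 900 = 30² → obtuse
(84,288,300): 84²+288² = 90000 = 300² → right
(185,185,89): 89²+185² = 42146 > 34225 = 185² → acute
(72,154,170): 72²+154² = 28900 = 170² → right
(27,7,26): 7²+26² = 725 < 729 = 27² → obtuse
2 of the 5 are right.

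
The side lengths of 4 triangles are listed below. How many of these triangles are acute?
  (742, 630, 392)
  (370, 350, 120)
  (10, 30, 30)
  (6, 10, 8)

(742,630,392): 392²+630² = 550564 = 742² → right
(370,350,120): 120²+350² = 136900 = 370² → right
(10,30,30): 10²+30² = 1000 > 900 = 30² → acute
(6,10,8): 6²+8² = 100 = 10² → right
1 of the 4 is acute.

1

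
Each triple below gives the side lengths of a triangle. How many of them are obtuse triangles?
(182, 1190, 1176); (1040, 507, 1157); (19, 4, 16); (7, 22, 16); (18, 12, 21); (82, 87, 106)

(182,1190,1176): 182²+1176² = 1416100 = 1190² → right
(1040,507,1157): 507²+1040² = 1338649 = 1157² → right
(19,4,16): 4²+16² = 272 < 361 = 19² → obtuse
(7,22,16): 7²+16² = 305 < 484 = 22² → obtuse
(18,12,21): 12²+18² = 468 > 441 = 21² → acute
(82,87,106): 82²+87² = 14293 > 11236 = 106² → acute
2 of the 6 are obtuse.

2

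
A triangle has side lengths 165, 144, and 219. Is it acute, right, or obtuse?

Compare the square of the longest side to the sum of squares of the other two: 144² + 165² = 47961 = 219².

right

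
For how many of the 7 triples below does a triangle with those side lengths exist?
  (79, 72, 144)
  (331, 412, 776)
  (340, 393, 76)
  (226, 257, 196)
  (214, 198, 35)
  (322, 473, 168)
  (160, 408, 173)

(72,79,144): 72+79 > 144 → valid
(331,412,776): 331+412 ≤ 776 → not valid
(76,340,393): 76+340 > 393 → valid
(196,226,257): 196+226 > 257 → valid
(35,198,214): 35+198 > 214 → valid
(168,322,473): 168+322 > 473 → valid
(160,173,408): 160+173 ≤ 408 → not valid
5 of the 7 triples form a triangle.

5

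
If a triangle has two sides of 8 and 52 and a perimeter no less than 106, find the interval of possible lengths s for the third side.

Triangle inequality alone gives 44 < s < 60.
The perimeter condition gives s ≥ 106 − 8 − 52 = 46.
Intersecting the two: 46 ≤ s < 60.

46 ≤ s < 60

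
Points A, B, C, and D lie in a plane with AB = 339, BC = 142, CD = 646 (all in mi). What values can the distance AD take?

165 ≤ AD ≤ 1127 mi

The maximum is all hops collinear in one direction: 339 + 142 + 646 = 1127.
The longest hop is 646; the others sum to 481. Folding the others back against it leaves at least 646 − 481 = 165.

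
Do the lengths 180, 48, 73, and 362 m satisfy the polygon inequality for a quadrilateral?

No

For a quadrilateral, each side must be shorter than the sum of the others.
Here the longest side is 362, but the remaining 3 sides sum to only 301.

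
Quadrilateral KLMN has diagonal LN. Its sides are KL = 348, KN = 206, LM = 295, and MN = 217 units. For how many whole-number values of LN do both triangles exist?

From triangle KLN: 142 < LN < 554.
From triangle MLN: 78 < LN < 512.
Intersection: 142 < LN < 512, so integers 143 through 511: 369 values.

369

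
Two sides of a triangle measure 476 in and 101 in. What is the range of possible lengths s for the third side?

By the triangle inequality, s must be less than 476 + 101 = 577 and greater than |476 − 101| = 375.

375 < s < 577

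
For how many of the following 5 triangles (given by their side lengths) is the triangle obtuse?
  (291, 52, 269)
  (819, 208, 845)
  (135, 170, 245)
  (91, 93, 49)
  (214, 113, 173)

(291,52,269): 52²+269² = 75065 < 84681 = 291² → obtuse
(819,208,845): 208²+819² = 714025 = 845² → right
(135,170,245): 135²+170² = 47125 < 60025 = 245² → obtuse
(91,93,49): 49²+91² = 10682 > 8649 = 93² → acute
(214,113,173): 113²+173² = 42698 < 45796 = 214² → obtuse
3 of the 5 are obtuse.

3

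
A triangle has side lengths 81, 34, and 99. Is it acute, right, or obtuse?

obtuse

Compare the square of the longest side to the sum of squares of the other two: 34² + 81² = 7717 < 9801 = 99².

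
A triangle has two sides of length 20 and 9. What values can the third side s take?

By the triangle inequality, s must be less than 20 + 9 = 29 and greater than |20 − 9| = 11.

11 < s < 29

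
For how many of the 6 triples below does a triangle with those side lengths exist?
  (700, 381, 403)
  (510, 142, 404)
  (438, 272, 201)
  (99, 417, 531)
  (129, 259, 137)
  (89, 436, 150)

4

(381,403,700): 381+403 > 700 → valid
(142,404,510): 142+404 > 510 → valid
(201,272,438): 201+272 > 438 → valid
(99,417,531): 99+417 ≤ 531 → not valid
(129,137,259): 129+137 > 259 → valid
(89,150,436): 89+150 ≤ 436 → not valid
4 of the 6 triples form a triangle.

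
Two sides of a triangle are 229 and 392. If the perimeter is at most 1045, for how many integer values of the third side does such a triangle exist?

261

Triangle inequality: 163 < x < 621. Perimeter ≤ 1045 gives x ≤ 1045 − 229 − 392 = 424.
So 163 < x ≤ 424; integers 164 through 424: 261 values.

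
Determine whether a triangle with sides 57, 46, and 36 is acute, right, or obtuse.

Compare the square of the longest side to the sum of squares of the other two: 36² + 46² = 3412 > 3249 = 57².

acute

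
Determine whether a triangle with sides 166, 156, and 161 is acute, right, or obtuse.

acute

Compare the square of the longest side to the sum of squares of the other two: 156² + 161² = 50257 > 27556 = 166².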